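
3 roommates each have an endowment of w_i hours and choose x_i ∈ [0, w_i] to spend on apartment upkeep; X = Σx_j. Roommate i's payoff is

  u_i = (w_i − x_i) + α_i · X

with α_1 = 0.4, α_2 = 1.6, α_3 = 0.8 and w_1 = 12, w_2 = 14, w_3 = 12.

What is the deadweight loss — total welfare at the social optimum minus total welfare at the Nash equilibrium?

43.2

∂u_i/∂x_i = α_i − 1, so roommate i contributes w_i if α_i > 1, else 0.
α_i > 1 for i ∈ {2}; NE contributions (0, 14, 0), X = 14.
W^NE = Σw_i − X^NE + (Σα_i)·X^NE = 38 + 1.8·14 = 63.2.
Planner: ∂(Σu_j)/∂x_i = Σα_j − 1 = 1.8 > 0, so everyone contributes w_i; X^SO = 38, W^SO = 38 + 1.8·38 = 106.4.
Deadweight loss = 43.2.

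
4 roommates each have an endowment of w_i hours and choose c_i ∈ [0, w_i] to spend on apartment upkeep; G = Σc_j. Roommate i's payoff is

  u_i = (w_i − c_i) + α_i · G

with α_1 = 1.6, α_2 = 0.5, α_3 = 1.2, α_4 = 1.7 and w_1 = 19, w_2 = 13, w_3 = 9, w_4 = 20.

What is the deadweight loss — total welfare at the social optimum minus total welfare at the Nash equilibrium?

52

∂u_i/∂c_i = α_i − 1, so roommate i contributes w_i if α_i > 1, else 0.
α_i > 1 for i ∈ {1, 3, 4}; NE contributions (19, 0, 9, 20), G = 48.
W^NE = Σw_i − G^NE + (Σα_i)·G^NE = 61 + 4·48 = 253.
Planner: ∂(Σu_j)/∂c_i = Σα_j − 1 = 4 > 0, so everyone contributes w_i; G^SO = 61, W^SO = 61 + 4·61 = 305.
Deadweight loss = 52.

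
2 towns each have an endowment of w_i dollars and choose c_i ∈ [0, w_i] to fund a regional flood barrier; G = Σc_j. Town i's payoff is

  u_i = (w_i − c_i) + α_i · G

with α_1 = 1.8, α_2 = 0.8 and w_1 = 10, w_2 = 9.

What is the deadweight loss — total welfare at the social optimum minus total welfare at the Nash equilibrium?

∂u_i/∂c_i = α_i − 1, so town i contributes w_i if α_i > 1, else 0.
α_i > 1 for i ∈ {1}; NE contributions (10, 0), G = 10.
W^NE = Σw_i − G^NE + (Σα_i)·G^NE = 19 + 1.6·10 = 35.
Planner: ∂(Σu_j)/∂c_i = Σα_j − 1 = 1.6 > 0, so everyone contributes w_i; G^SO = 19, W^SO = 19 + 1.6·19 = 49.4.
Deadweight loss = 14.4.

14.4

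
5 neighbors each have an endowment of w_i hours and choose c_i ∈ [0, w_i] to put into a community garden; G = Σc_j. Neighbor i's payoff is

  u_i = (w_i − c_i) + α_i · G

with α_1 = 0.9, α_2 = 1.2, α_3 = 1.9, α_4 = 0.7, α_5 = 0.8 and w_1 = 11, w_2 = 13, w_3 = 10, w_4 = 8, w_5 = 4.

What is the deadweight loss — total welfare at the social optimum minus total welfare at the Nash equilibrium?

103.5

∂u_i/∂c_i = α_i − 1, so neighbor i contributes w_i if α_i > 1, else 0.
α_i > 1 for i ∈ {2, 3}; NE contributions (0, 13, 10, 0, 0), G = 23.
W^NE = Σw_i − G^NE + (Σα_i)·G^NE = 46 + 4.5·23 = 149.5.
Planner: ∂(Σu_j)/∂c_i = Σα_j − 1 = 4.5 > 0, so everyone contributes w_i; G^SO = 46, W^SO = 46 + 4.5·46 = 253.
Deadweight loss = 103.5.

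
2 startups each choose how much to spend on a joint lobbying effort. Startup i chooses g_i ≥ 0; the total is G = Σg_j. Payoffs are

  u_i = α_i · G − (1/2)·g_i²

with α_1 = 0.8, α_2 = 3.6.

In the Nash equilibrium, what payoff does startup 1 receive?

Startup i's FOC: ∂u_i/∂g_i = α_i − g_i = 0, so g_i* = α_i.
NE contributions = (0.8, 3.6); G = 4.4.
u_1 = α_1·G − ½·(g_1)² = 0.8·4.4 − ½·0.8² = 3.2.

3.2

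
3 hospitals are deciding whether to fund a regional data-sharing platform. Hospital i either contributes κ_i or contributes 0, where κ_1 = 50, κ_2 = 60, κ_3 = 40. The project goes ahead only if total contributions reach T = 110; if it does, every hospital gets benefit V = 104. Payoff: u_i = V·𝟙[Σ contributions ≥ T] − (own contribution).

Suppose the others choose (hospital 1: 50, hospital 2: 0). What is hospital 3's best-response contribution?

0

Others' total = 50. Even contributing 40 gives 90 < 110: no benefit either way.
Best response: 0.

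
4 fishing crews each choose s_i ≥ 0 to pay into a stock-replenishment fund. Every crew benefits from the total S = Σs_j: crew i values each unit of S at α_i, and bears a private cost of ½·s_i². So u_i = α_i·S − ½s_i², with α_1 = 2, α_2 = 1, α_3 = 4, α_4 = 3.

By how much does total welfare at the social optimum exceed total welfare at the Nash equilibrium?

Crew i's FOC: ∂u_i/∂s_i = α_i − s_i = 0, so s_i* = α_i.
NE contributions = (2, 1, 4, 3); S = 10.
W^NE = (Σα)·S − ½Σα_i² = 10² − ½·30 = 85.
Planner sets s_i = Σα_j = 10 for every i, so S^SO = 4·10 = 40.
W^SO = (Σα)·S^SO − ½·4·(Σα)² = (4/2)·10² = 200.
Deadweight loss = W^SO − W^NE = 115.

115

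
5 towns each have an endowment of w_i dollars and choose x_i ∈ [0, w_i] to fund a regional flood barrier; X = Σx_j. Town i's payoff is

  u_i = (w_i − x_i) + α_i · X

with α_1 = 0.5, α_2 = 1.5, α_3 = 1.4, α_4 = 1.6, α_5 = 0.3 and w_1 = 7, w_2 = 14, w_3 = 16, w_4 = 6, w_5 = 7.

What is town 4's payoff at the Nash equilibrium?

∂u_i/∂x_i = α_i − 1, so town i contributes w_i if α_i > 1, else 0.
α_i > 1 for i ∈ {2, 3, 4}; NE contributions (0, 14, 16, 6, 0), X = 36.
u_4 = (6 − 6) + 1.6·36 = 57.6.

57.6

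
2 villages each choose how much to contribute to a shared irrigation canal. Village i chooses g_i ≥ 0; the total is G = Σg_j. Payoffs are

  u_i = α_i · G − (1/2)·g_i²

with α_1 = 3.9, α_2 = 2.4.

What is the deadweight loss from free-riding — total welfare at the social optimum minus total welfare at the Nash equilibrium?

10.485

Village i's FOC: ∂u_i/∂g_i = α_i − g_i = 0, so g_i* = α_i.
NE contributions = (3.9, 2.4); G = 6.3.
W^NE = (Σα)·G − ½Σα_i² = 6.3² − ½·20.97 = 29.205.
Planner sets g_i = Σα_j = 6.3 for every i, so G^SO = 2·6.3 = 12.6.
W^SO = (Σα)·G^SO − ½·2·(Σα)² = (2/2)·6.3² = 39.69.
Deadweight loss = W^SO − W^NE = 10.485.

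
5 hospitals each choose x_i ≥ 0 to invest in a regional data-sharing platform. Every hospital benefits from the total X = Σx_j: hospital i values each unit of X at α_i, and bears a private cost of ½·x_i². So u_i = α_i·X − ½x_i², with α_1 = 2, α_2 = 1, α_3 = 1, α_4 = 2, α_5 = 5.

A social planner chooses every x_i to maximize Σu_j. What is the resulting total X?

55

Planner FOC: ∂(Σu_j)/∂x_i = (Σα_j) − x_i = 0, so x_i^SO = Σα_j = 11 for every i; X^SO = 55.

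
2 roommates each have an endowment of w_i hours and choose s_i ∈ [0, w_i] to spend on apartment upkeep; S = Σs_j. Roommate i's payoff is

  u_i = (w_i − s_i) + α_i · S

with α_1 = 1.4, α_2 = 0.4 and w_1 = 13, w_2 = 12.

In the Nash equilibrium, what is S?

∂u_i/∂s_i = α_i − 1, so roommate i contributes w_i if α_i > 1, else 0.
α_i > 1 for i ∈ {1}; NE contributions (13, 0), S = 13.

13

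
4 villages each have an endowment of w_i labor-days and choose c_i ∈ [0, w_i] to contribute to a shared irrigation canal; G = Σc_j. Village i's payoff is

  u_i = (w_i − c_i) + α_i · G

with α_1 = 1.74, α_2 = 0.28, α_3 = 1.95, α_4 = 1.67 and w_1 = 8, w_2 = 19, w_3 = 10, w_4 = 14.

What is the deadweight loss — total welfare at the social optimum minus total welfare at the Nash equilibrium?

∂u_i/∂c_i = α_i − 1, so village i contributes w_i if α_i > 1, else 0.
α_i > 1 for i ∈ {1, 3, 4}; NE contributions (8, 0, 10, 14), G = 32.
W^NE = Σw_i − G^NE + (Σα_i)·G^NE = 51 + 4.64·32 = 199.48.
Planner: ∂(Σu_j)/∂c_i = Σα_j − 1 = 4.64 > 0, so everyone contributes w_i; G^SO = 51, W^SO = 51 + 4.64·51 = 287.64.
Deadweight loss = 88.16.

88.16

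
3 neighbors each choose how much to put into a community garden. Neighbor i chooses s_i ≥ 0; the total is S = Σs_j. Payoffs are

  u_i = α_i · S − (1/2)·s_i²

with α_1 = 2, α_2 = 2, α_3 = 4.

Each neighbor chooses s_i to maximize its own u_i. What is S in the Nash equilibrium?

8

Neighbor i's FOC: ∂u_i/∂s_i = α_i − s_i = 0, so s_i* = α_i.
NE contributions = (2, 2, 4); S = 8.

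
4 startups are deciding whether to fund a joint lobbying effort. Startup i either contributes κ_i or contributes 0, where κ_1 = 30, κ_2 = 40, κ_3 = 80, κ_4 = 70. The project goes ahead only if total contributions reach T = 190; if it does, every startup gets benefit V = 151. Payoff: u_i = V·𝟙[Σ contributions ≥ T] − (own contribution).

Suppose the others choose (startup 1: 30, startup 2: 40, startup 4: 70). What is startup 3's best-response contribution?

Others' total = 140. Contributing 80 brings total to 220 ≥ 190: gain V − κ_3 = 71.
Best response: 80.

80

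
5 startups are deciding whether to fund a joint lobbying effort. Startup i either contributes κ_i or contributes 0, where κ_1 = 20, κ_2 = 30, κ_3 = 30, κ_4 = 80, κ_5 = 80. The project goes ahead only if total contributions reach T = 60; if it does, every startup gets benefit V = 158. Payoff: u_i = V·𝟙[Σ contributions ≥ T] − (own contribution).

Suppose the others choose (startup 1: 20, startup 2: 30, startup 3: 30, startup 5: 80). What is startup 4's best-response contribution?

Others' total = 160 ≥ 60; contributing adds cost 80 for no extra benefit.
Best response: 0.

0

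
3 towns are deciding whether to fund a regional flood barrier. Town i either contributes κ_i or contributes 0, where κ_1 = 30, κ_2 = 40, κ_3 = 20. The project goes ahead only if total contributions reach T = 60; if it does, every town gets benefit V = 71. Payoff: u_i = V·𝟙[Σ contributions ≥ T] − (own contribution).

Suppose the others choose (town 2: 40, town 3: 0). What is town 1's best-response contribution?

Others' total = 40. Contributing 30 brings total to 70 ≥ 60: gain V − κ_1 = 41.
Best response: 30.

30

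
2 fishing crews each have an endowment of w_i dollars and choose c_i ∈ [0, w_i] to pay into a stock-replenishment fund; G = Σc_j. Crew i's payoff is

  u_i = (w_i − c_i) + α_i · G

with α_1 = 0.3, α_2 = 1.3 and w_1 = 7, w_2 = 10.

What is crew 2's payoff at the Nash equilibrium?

∂u_i/∂c_i = α_i − 1, so crew i contributes w_i if α_i > 1, else 0.
α_i > 1 for i ∈ {2}; NE contributions (0, 10), G = 10.
u_2 = (10 − 10) + 1.3·10 = 13.

13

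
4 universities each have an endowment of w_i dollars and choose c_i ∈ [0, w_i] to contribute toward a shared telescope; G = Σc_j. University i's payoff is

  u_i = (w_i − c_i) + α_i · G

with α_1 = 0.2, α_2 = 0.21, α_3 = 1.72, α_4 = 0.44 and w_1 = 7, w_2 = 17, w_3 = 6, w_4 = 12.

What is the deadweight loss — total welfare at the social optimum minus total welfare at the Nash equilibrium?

∂u_i/∂c_i = α_i − 1, so university i contributes w_i if α_i > 1, else 0.
α_i > 1 for i ∈ {3}; NE contributions (0, 0, 6, 0), G = 6.
W^NE = Σw_i − G^NE + (Σα_i)·G^NE = 42 + 1.57·6 = 51.42.
Planner: ∂(Σu_j)/∂c_i = Σα_j − 1 = 1.57 > 0, so everyone contributes w_i; G^SO = 42, W^SO = 42 + 1.57·42 = 107.94.
Deadweight loss = 56.52.

56.52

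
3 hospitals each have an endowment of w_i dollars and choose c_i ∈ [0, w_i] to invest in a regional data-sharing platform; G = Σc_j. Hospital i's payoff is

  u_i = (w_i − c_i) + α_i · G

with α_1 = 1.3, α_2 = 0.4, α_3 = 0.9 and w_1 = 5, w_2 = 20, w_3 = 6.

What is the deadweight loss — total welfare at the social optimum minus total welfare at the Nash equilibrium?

41.6

∂u_i/∂c_i = α_i − 1, so hospital i contributes w_i if α_i > 1, else 0.
α_i > 1 for i ∈ {1}; NE contributions (5, 0, 0), G = 5.
W^NE = Σw_i − G^NE + (Σα_i)·G^NE = 31 + 1.6·5 = 39.
Planner: ∂(Σu_j)/∂c_i = Σα_j − 1 = 1.6 > 0, so everyone contributes w_i; G^SO = 31, W^SO = 31 + 1.6·31 = 80.6.
Deadweight loss = 41.6.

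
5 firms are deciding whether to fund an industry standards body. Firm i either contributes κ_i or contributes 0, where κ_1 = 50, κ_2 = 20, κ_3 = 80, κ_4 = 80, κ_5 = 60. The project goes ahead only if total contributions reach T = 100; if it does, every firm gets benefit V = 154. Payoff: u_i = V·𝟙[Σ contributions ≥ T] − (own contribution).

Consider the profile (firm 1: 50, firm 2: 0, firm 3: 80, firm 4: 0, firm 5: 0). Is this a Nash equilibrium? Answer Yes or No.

Yes

Total = 130 ≥ 100: provided.
Firm 1 (pledges 50, payoff 104): dropping to 0 → total 80, payoff 0. No gain.
Firm 2 (pledges 0, payoff 154): pledging 20 → total 150, payoff 134. No gain.
Firm 3 (pledges 80, payoff 74): dropping to 0 → total 50, payoff 0. No gain.
Firm 4 (pledges 0, payoff 154): pledging 80 → total 210, payoff 74. No gain.
Firm 5 (pledges 0, payoff 154): pledging 60 → total 190, payoff 94. No gain.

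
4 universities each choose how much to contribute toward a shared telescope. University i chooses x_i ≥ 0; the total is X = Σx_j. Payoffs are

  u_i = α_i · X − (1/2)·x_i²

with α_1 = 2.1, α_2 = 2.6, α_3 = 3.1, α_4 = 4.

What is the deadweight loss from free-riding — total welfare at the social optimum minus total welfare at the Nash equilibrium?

University i's FOC: ∂u_i/∂x_i = α_i − x_i = 0, so x_i* = α_i.
NE contributions = (2.1, 2.6, 3.1, 4); X = 11.8.
W^NE = (Σα)·X − ½Σα_i² = 11.8² − ½·36.78 = 120.85.
Planner sets x_i = Σα_j = 11.8 for every i, so X^SO = 4·11.8 = 47.2.
W^SO = (Σα)·X^SO − ½·4·(Σα)² = (4/2)·11.8² = 278.48.
Deadweight loss = W^SO − W^NE = 157.63.

157.63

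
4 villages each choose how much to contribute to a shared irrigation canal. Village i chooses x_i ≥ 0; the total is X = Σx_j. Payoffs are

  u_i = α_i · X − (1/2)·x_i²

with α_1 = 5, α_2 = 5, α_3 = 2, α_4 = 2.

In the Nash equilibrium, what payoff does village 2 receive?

57.5

Village i's FOC: ∂u_i/∂x_i = α_i − x_i = 0, so x_i* = α_i.
NE contributions = (5, 5, 2, 2); X = 14.
u_2 = α_2·X − ½·(x_2)² = 5·14 − ½·5² = 57.5.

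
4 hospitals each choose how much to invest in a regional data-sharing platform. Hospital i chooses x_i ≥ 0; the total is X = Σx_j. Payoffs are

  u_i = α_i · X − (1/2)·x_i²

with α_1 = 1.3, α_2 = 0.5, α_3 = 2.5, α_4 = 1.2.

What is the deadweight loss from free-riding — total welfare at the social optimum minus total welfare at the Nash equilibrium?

Hospital i's FOC: ∂u_i/∂x_i = α_i − x_i = 0, so x_i* = α_i.
NE contributions = (1.3, 0.5, 2.5, 1.2); X = 5.5.
W^NE = (Σα)·X − ½Σα_i² = 5.5² − ½·9.63 = 25.435.
Planner sets x_i = Σα_j = 5.5 for every i, so X^SO = 4·5.5 = 22.
W^SO = (Σα)·X^SO − ½·4·(Σα)² = (4/2)·5.5² = 60.5.
Deadweight loss = W^SO − W^NE = 35.065.

35.065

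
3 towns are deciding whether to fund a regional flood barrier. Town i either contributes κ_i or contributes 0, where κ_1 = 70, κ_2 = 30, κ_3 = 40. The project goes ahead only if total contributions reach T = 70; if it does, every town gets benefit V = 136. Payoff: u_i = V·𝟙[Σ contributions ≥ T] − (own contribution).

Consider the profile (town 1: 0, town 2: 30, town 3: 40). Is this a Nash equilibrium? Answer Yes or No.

Total = 70 ≥ 70: provided.
Town 1 (pledges 0, payoff 136): pledging 70 → total 140, payoff 66. No gain.
Town 2 (pledges 30, payoff 106): dropping to 0 → total 40, payoff 0. No gain.
Town 3 (pledges 40, payoff 96): dropping to 0 → total 30, payoff 0. No gain.

Yes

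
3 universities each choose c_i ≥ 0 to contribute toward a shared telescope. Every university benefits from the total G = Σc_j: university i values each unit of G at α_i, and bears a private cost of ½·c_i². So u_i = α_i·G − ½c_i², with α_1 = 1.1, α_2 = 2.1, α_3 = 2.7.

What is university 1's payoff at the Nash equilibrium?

University i's FOC: ∂u_i/∂c_i = α_i − c_i = 0, so c_i* = α_i.
NE contributions = (1.1, 2.1, 2.7); G = 5.9.
u_1 = α_1·G − ½·(c_1)² = 1.1·5.9 − ½·1.1² = 5.885.

5.885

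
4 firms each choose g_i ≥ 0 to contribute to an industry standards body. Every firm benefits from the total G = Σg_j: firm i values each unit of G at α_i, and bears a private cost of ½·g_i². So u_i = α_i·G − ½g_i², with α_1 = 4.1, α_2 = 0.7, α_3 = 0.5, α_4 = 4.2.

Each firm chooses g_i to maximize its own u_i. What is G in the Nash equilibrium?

Firm i's FOC: ∂u_i/∂g_i = α_i − g_i = 0, so g_i* = α_i.
NE contributions = (4.1, 0.7, 0.5, 4.2); G = 9.5.

9.5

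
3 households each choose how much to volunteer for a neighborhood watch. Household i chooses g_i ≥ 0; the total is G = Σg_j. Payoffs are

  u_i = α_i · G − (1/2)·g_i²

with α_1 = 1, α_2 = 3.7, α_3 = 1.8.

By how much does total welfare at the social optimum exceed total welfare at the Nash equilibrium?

30.09

Household i's FOC: ∂u_i/∂g_i = α_i − g_i = 0, so g_i* = α_i.
NE contributions = (1, 3.7, 1.8); G = 6.5.
W^NE = (Σα)·G − ½Σα_i² = 6.5² − ½·17.93 = 33.285.
Planner sets g_i = Σα_j = 6.5 for every i, so G^SO = 3·6.5 = 19.5.
W^SO = (Σα)·G^SO − ½·3·(Σα)² = (3/2)·6.5² = 63.375.
Deadweight loss = W^SO − W^NE = 30.09.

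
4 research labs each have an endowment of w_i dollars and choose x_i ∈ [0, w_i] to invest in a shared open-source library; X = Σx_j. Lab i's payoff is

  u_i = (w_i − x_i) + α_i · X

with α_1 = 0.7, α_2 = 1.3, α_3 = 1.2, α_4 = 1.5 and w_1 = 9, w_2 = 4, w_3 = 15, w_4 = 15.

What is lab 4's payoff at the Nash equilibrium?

51

∂u_i/∂x_i = α_i − 1, so lab i contributes w_i if α_i > 1, else 0.
α_i > 1 for i ∈ {2, 3, 4}; NE contributions (0, 4, 15, 15), X = 34.
u_4 = (15 − 15) + 1.5·34 = 51.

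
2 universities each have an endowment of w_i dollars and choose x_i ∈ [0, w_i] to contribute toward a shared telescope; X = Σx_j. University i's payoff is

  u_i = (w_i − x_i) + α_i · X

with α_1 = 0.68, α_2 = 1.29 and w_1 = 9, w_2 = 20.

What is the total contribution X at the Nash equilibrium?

20

∂u_i/∂x_i = α_i − 1, so university i contributes w_i if α_i > 1, else 0.
α_i > 1 for i ∈ {2}; NE contributions (0, 20), X = 20.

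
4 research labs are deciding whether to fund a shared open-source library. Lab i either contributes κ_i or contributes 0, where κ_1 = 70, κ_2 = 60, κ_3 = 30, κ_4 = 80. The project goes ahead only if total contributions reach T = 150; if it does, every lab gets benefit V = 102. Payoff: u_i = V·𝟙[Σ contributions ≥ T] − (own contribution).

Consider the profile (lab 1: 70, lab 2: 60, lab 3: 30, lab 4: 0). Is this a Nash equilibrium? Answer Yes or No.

Yes

Total = 160 ≥ 150: provided.
Lab 1 (pledges 70, payoff 32): dropping to 0 → total 90, payoff 0. No gain.
Lab 2 (pledges 60, payoff 42): dropping to 0 → total 100, payoff 0. No gain.
Lab 3 (pledges 30, payoff 72): dropping to 0 → total 130, payoff 0. No gain.
Lab 4 (pledges 0, payoff 102): pledging 80 → total 240, payoff 22. No gain.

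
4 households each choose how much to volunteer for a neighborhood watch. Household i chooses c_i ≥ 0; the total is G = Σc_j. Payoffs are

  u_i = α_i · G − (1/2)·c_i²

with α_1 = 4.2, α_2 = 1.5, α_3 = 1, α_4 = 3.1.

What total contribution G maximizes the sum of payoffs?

Planner FOC: ∂(Σu_j)/∂c_i = (Σα_j) − c_i = 0, so c_i^SO = Σα_j = 9.8 for every i; G^SO = 39.2.

39.2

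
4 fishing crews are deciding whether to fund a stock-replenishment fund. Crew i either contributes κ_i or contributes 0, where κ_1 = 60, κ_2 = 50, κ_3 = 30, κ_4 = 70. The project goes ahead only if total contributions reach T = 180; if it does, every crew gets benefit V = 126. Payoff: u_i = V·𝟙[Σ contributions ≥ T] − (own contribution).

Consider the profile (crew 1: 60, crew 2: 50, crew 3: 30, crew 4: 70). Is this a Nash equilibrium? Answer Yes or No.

No

Total = 210 ≥ 180: provided.
Crew 1 (pledges 60, payoff 66): dropping to 0 → total 150, payoff 0. No gain.
Crew 2 (pledges 50, payoff 76): dropping to 0 → total 160, payoff 0. No gain.
Crew 3 (pledges 30, payoff 96): dropping to 0 → total 180, payoff 126. Profitable deviation.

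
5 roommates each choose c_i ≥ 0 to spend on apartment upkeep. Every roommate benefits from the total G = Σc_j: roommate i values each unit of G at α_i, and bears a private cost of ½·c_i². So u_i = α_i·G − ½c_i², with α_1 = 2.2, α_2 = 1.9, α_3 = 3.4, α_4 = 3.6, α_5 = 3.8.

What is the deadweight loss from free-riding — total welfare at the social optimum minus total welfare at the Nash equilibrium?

Roommate i's FOC: ∂u_i/∂c_i = α_i − c_i = 0, so c_i* = α_i.
NE contributions = (2.2, 1.9, 3.4, 3.6, 3.8); G = 14.9.
W^NE = (Σα)·G − ½Σα_i² = 14.9² − ½·47.41 = 198.305.
Planner sets c_i = Σα_j = 14.9 for every i, so G^SO = 5·14.9 = 74.5.
W^SO = (Σα)·G^SO − ½·5·(Σα)² = (5/2)·14.9² = 555.025.
Deadweight loss = W^SO − W^NE = 356.72.

356.72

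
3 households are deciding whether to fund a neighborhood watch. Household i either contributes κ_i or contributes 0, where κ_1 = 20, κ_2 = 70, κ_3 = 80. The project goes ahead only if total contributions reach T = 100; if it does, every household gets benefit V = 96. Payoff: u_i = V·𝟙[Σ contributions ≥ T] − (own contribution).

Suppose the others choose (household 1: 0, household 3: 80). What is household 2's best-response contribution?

70

Others' total = 80. Contributing 70 brings total to 150 ≥ 100: gain V − κ_2 = 26.
Best response: 70.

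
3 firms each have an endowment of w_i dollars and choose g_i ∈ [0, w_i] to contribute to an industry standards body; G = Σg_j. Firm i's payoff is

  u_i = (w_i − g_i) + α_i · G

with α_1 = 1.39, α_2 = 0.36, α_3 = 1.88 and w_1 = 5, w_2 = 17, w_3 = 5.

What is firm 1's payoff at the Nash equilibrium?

13.9

∂u_i/∂g_i = α_i − 1, so firm i contributes w_i if α_i > 1, else 0.
α_i > 1 for i ∈ {1, 3}; NE contributions (5, 0, 5), G = 10.
u_1 = (5 − 5) + 1.39·10 = 13.9.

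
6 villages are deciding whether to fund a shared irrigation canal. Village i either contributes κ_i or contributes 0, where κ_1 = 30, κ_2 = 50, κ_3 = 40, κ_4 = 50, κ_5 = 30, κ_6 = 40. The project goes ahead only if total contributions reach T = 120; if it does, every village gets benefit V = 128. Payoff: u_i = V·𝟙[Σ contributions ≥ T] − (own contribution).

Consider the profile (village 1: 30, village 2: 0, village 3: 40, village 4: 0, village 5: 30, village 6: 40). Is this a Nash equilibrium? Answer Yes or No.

Yes

Total = 140 ≥ 120: provided.
Village 1 (pledges 30, payoff 98): dropping to 0 → total 110, payoff 0. No gain.
Village 2 (pledges 0, payoff 128): pledging 50 → total 190, payoff 78. No gain.
Village 3 (pledges 40, payoff 88): dropping to 0 → total 100, payoff 0. No gain.
Village 4 (pledges 0, payoff 128): pledging 50 → total 190, payoff 78. No gain.
Village 5 (pledges 30, payoff 98): dropping to 0 → total 110, payoff 0. No gain.
Village 6 (pledges 40, payoff 88): dropping to 0 → total 100, payoff 0. No gain.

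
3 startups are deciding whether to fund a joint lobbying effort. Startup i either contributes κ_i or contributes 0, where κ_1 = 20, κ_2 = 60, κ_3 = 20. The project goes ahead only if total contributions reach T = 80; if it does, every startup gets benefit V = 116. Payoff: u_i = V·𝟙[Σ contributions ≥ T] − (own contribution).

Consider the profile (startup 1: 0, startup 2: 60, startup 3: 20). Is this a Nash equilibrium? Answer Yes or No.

Yes

Total = 80 ≥ 80: provided.
Startup 1 (pledges 0, payoff 116): pledging 20 → total 100, payoff 96. No gain.
Startup 2 (pledges 60, payoff 56): dropping to 0 → total 20, payoff 0. No gain.
Startup 3 (pledges 20, payoff 96): dropping to 0 → total 60, payoff 0. No gain.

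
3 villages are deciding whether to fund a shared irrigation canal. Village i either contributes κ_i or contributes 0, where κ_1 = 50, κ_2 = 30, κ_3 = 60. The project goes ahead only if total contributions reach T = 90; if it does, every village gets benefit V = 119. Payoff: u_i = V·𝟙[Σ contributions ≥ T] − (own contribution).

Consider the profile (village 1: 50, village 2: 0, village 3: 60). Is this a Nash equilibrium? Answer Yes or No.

Yes

Total = 110 ≥ 90: provided.
Village 1 (pledges 50, payoff 69): dropping to 0 → total 60, payoff 0. No gain.
Village 2 (pledges 0, payoff 119): pledging 30 → total 140, payoff 89. No gain.
Village 3 (pledges 60, payoff 59): dropping to 0 → total 50, payoff 0. No gain.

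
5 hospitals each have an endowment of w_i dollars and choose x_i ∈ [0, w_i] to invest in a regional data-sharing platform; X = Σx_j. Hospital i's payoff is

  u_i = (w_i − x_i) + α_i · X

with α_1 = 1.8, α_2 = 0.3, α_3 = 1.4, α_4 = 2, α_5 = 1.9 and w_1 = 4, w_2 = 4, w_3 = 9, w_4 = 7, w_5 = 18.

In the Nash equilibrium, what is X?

38

∂u_i/∂x_i = α_i − 1, so hospital i contributes w_i if α_i > 1, else 0.
α_i > 1 for i ∈ {1, 3, 4, 5}; NE contributions (4, 0, 9, 7, 18), X = 38.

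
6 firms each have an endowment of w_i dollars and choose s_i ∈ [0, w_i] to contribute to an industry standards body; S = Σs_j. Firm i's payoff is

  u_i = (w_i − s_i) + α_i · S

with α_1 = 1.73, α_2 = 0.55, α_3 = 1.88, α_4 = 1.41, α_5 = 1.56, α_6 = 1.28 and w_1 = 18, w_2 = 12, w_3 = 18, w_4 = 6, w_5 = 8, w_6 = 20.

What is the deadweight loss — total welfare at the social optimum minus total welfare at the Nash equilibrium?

∂u_i/∂s_i = α_i − 1, so firm i contributes w_i if α_i > 1, else 0.
α_i > 1 for i ∈ {1, 3, 4, 5, 6}; NE contributions (18, 0, 18, 6, 8, 20), S = 70.
W^NE = Σw_i − S^NE + (Σα_i)·S^NE = 82 + 7.41·70 = 600.7.
Planner: ∂(Σu_j)/∂s_i = Σα_j − 1 = 7.41 > 0, so everyone contributes w_i; S^SO = 82, W^SO = 82 + 7.41·82 = 689.62.
Deadweight loss = 88.92.

88.92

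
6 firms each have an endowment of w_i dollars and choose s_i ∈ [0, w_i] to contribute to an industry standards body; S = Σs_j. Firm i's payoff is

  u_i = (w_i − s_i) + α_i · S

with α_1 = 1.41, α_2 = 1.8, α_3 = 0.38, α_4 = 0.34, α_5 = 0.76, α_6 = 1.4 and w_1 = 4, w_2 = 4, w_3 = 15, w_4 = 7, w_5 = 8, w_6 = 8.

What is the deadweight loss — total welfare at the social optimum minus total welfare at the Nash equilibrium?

∂u_i/∂s_i = α_i − 1, so firm i contributes w_i if α_i > 1, else 0.
α_i > 1 for i ∈ {1, 2, 6}; NE contributions (4, 4, 0, 0, 0, 8), S = 16.
W^NE = Σw_i − S^NE + (Σα_i)·S^NE = 46 + 5.09·16 = 127.44.
Planner: ∂(Σu_j)/∂s_i = Σα_j − 1 = 5.09 > 0, so everyone contributes w_i; S^SO = 46, W^SO = 46 + 5.09·46 = 280.14.
Deadweight loss = 152.7.

152.7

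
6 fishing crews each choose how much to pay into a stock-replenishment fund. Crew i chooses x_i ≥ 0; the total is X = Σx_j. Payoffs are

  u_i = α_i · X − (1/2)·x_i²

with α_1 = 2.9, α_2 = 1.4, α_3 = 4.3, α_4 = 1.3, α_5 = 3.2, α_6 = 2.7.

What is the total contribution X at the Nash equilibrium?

15.8

Crew i's FOC: ∂u_i/∂x_i = α_i − x_i = 0, so x_i* = α_i.
NE contributions = (2.9, 1.4, 4.3, 1.3, 3.2, 2.7); X = 15.8.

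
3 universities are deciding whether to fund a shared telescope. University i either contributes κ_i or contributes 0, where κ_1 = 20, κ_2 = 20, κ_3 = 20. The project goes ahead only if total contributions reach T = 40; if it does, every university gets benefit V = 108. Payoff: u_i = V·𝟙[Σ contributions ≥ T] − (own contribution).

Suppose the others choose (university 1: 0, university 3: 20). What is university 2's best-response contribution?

Others' total = 20. Contributing 20 brings total to 40 ≥ 40: gain V − κ_2 = 88.
Best response: 20.

20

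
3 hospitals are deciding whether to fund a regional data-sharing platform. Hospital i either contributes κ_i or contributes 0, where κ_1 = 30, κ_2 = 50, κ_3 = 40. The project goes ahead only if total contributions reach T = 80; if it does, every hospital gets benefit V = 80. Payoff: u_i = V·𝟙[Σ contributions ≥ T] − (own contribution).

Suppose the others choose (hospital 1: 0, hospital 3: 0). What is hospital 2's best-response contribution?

Others' total = 0. Even contributing 50 gives 50 < 80: no benefit either way.
Best response: 0.

0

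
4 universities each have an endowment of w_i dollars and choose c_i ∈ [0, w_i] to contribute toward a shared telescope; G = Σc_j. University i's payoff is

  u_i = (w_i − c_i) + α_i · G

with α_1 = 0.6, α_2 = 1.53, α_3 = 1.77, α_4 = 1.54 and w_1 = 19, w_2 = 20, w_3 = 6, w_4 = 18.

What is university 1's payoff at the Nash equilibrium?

45.4

∂u_i/∂c_i = α_i − 1, so university i contributes w_i if α_i > 1, else 0.
α_i > 1 for i ∈ {2, 3, 4}; NE contributions (0, 20, 6, 18), G = 44.
u_1 = (19 − 0) + 0.6·44 = 45.4.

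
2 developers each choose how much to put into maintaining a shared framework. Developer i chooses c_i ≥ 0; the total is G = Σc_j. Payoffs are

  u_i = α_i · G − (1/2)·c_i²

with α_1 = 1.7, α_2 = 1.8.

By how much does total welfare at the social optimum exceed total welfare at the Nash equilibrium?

Developer i's FOC: ∂u_i/∂c_i = α_i − c_i = 0, so c_i* = α_i.
NE contributions = (1.7, 1.8); G = 3.5.
W^NE = (Σα)·G − ½Σα_i² = 3.5² − ½·6.13 = 9.185.
Planner sets c_i = Σα_j = 3.5 for every i, so G^SO = 2·3.5 = 7.
W^SO = (Σα)·G^SO − ½·2·(Σα)² = (2/2)·3.5² = 12.25.
Deadweight loss = W^SO − W^NE = 3.065.

3.065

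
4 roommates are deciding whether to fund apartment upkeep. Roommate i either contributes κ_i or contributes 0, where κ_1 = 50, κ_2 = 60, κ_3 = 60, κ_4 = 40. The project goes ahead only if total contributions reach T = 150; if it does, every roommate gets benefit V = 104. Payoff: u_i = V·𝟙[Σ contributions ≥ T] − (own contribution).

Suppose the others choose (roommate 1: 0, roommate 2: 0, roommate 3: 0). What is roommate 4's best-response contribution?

0

Others' total = 0. Even contributing 40 gives 40 < 150: no benefit either way.
Best response: 0.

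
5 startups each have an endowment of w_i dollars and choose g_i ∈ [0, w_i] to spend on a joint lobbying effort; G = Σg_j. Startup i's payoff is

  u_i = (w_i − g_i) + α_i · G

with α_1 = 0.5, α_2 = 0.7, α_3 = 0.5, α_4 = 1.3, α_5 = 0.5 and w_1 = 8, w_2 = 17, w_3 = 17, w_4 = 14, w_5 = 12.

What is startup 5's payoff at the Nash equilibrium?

∂u_i/∂g_i = α_i − 1, so startup i contributes w_i if α_i > 1, else 0.
α_i > 1 for i ∈ {4}; NE contributions (0, 0, 0, 14, 0), G = 14.
u_5 = (12 − 0) + 0.5·14 = 19.

19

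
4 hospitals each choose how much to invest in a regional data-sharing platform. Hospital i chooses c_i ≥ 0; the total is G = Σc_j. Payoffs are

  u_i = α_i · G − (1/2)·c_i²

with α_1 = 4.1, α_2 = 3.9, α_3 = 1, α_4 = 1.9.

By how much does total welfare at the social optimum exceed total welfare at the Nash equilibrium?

Hospital i's FOC: ∂u_i/∂c_i = α_i − c_i = 0, so c_i* = α_i.
NE contributions = (4.1, 3.9, 1, 1.9); G = 10.9.
W^NE = (Σα)·G − ½Σα_i² = 10.9² − ½·36.63 = 100.495.
Planner sets c_i = Σα_j = 10.9 for every i, so G^SO = 4·10.9 = 43.6.
W^SO = (Σα)·G^SO − ½·4·(Σα)² = (4/2)·10.9² = 237.62.
Deadweight loss = W^SO − W^NE = 137.125.

137.125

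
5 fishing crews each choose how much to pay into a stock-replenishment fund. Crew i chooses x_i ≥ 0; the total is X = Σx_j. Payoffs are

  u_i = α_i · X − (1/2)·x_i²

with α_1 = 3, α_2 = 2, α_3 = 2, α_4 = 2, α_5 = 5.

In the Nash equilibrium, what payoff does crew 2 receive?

26

Crew i's FOC: ∂u_i/∂x_i = α_i − x_i = 0, so x_i* = α_i.
NE contributions = (3, 2, 2, 2, 5); X = 14.
u_2 = α_2·X − ½·(x_2)² = 2·14 − ½·2² = 26.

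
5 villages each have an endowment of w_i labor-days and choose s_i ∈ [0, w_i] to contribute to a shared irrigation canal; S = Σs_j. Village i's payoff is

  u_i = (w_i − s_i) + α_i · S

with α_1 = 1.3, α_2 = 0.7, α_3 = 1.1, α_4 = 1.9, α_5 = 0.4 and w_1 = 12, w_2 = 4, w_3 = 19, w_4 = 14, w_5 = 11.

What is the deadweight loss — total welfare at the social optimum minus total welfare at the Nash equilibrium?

66

∂u_i/∂s_i = α_i − 1, so village i contributes w_i if α_i > 1, else 0.
α_i > 1 for i ∈ {1, 3, 4}; NE contributions (12, 0, 19, 14, 0), S = 45.
W^NE = Σw_i − S^NE + (Σα_i)·S^NE = 60 + 4.4·45 = 258.
Planner: ∂(Σu_j)/∂s_i = Σα_j − 1 = 4.4 > 0, so everyone contributes w_i; S^SO = 60, W^SO = 60 + 4.4·60 = 324.
Deadweight loss = 66.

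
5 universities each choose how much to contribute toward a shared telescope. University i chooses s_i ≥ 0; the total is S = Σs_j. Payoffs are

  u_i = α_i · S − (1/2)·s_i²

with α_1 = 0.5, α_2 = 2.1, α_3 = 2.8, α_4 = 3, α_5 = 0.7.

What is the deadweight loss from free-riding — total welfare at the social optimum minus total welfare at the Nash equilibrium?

135.21

University i's FOC: ∂u_i/∂s_i = α_i − s_i = 0, so s_i* = α_i.
NE contributions = (0.5, 2.1, 2.8, 3, 0.7); S = 9.1.
W^NE = (Σα)·S − ½Σα_i² = 9.1² − ½·21.99 = 71.815.
Planner sets s_i = Σα_j = 9.1 for every i, so S^SO = 5·9.1 = 45.5.
W^SO = (Σα)·S^SO − ½·5·(Σα)² = (5/2)·9.1² = 207.025.
Deadweight loss = W^SO − W^NE = 135.21.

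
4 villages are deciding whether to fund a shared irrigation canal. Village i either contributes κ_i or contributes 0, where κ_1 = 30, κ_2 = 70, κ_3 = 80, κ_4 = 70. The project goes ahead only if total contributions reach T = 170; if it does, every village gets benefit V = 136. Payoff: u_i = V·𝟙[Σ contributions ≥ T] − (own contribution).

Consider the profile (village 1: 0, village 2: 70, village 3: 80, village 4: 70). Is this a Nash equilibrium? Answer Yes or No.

Total = 220 ≥ 170: provided.
Village 1 (pledges 0, payoff 136): pledging 30 → total 250, payoff 106. No gain.
Village 2 (pledges 70, payoff 66): dropping to 0 → total 150, payoff 0. No gain.
Village 3 (pledges 80, payoff 56): dropping to 0 → total 140, payoff 0. No gain.
Village 4 (pledges 70, payoff 66): dropping to 0 → total 150, payoff 0. No gain.

Yes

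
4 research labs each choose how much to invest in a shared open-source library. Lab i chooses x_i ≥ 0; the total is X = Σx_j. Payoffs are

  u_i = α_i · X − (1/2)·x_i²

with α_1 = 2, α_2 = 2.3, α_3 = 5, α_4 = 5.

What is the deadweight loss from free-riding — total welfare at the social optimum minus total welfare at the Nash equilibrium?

234.135

Lab i's FOC: ∂u_i/∂x_i = α_i − x_i = 0, so x_i* = α_i.
NE contributions = (2, 2.3, 5, 5); X = 14.3.
W^NE = (Σα)·X − ½Σα_i² = 14.3² − ½·59.29 = 174.845.
Planner sets x_i = Σα_j = 14.3 for every i, so X^SO = 4·14.3 = 57.2.
W^SO = (Σα)·X^SO − ½·4·(Σα)² = (4/2)·14.3² = 408.98.
Deadweight loss = W^SO − W^NE = 234.135.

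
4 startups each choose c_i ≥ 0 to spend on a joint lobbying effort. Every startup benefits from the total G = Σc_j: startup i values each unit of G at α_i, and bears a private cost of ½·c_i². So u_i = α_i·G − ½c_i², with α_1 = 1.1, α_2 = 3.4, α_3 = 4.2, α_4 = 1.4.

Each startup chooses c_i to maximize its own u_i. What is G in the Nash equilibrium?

10.1

Startup i's FOC: ∂u_i/∂c_i = α_i − c_i = 0, so c_i* = α_i.
NE contributions = (1.1, 3.4, 4.2, 1.4); G = 10.1.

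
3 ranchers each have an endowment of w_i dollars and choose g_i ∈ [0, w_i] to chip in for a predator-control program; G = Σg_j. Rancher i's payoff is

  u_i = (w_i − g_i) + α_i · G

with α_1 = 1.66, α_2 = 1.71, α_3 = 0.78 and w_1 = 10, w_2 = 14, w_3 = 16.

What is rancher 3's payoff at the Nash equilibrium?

∂u_i/∂g_i = α_i − 1, so rancher i contributes w_i if α_i > 1, else 0.
α_i > 1 for i ∈ {1, 2}; NE contributions (10, 14, 0), G = 24.
u_3 = (16 − 0) + 0.78·24 = 34.72.

34.72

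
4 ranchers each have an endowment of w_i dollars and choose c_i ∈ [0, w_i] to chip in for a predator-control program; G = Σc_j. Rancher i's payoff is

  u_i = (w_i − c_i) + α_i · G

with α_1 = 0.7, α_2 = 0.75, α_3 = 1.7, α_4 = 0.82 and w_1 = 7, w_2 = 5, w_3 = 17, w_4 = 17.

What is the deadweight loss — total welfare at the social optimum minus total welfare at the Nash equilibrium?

86.13

∂u_i/∂c_i = α_i − 1, so rancher i contributes w_i if α_i > 1, else 0.
α_i > 1 for i ∈ {3}; NE contributions (0, 0, 17, 0), G = 17.
W^NE = Σw_i − G^NE + (Σα_i)·G^NE = 46 + 2.97·17 = 96.49.
Planner: ∂(Σu_j)/∂c_i = Σα_j − 1 = 2.97 > 0, so everyone contributes w_i; G^SO = 46, W^SO = 46 + 2.97·46 = 182.62.
Deadweight loss = 86.13.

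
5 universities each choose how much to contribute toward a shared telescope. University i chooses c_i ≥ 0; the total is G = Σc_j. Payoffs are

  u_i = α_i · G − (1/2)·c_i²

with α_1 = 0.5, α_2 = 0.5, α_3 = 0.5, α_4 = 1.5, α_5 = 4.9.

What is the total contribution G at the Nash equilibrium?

7.9

University i's FOC: ∂u_i/∂c_i = α_i − c_i = 0, so c_i* = α_i.
NE contributions = (0.5, 0.5, 0.5, 1.5, 4.9); G = 7.9.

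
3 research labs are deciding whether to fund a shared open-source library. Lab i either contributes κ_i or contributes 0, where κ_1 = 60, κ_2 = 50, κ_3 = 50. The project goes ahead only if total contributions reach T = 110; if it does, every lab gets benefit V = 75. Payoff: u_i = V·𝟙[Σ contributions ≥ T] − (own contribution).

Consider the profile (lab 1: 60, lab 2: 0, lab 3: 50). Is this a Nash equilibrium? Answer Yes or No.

Total = 110 ≥ 110: provided.
Lab 1 (pledges 60, payoff 15): dropping to 0 → total 50, payoff 0. No gain.
Lab 2 (pledges 0, payoff 75): pledging 50 → total 160, payoff 25. No gain.
Lab 3 (pledges 50, payoff 25): dropping to 0 → total 60, payoff 0. No gain.

Yes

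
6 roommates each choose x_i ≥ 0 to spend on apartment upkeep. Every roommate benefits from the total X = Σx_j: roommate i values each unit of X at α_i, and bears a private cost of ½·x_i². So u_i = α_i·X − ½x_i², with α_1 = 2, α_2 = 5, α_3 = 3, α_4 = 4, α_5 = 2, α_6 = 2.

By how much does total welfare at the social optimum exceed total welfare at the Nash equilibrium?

Roommate i's FOC: ∂u_i/∂x_i = α_i − x_i = 0, so x_i* = α_i.
NE contributions = (2, 5, 3, 4, 2, 2); X = 18.
W^NE = (Σα)·X − ½Σα_i² = 18² − ½·62 = 293.
Planner sets x_i = Σα_j = 18 for every i, so X^SO = 6·18 = 108.
W^SO = (Σα)·X^SO − ½·6·(Σα)² = (6/2)·18² = 972.
Deadweight loss = W^SO − W^NE = 679.

679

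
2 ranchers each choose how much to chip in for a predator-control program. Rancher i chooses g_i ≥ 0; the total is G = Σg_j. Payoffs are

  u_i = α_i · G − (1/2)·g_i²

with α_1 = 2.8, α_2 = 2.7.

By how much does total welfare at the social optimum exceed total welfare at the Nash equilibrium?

Rancher i's FOC: ∂u_i/∂g_i = α_i − g_i = 0, so g_i* = α_i.
NE contributions = (2.8, 2.7); G = 5.5.
W^NE = (Σα)·G − ½Σα_i² = 5.5² − ½·15.13 = 22.685.
Planner sets g_i = Σα_j = 5.5 for every i, so G^SO = 2·5.5 = 11.
W^SO = (Σα)·G^SO − ½·2·(Σα)² = (2/2)·5.5² = 30.25.
Deadweight loss = W^SO − W^NE = 7.565.

7.565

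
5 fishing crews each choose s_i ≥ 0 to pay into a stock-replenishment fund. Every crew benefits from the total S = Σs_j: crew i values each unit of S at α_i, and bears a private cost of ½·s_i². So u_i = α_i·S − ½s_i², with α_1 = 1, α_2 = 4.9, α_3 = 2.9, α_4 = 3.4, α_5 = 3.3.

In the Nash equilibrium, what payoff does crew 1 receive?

15

Crew i's FOC: ∂u_i/∂s_i = α_i − s_i = 0, so s_i* = α_i.
NE contributions = (1, 4.9, 2.9, 3.4, 3.3); S = 15.5.
u_1 = α_1·S − ½·(s_1)² = 1·15.5 − ½·1² = 15.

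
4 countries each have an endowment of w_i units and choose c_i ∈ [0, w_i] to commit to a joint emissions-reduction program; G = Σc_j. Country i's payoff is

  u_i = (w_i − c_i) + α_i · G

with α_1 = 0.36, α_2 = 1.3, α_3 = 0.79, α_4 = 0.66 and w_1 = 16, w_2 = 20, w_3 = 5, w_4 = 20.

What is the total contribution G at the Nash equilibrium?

20

∂u_i/∂c_i = α_i − 1, so country i contributes w_i if α_i > 1, else 0.
α_i > 1 for i ∈ {2}; NE contributions (0, 20, 0, 0), G = 20.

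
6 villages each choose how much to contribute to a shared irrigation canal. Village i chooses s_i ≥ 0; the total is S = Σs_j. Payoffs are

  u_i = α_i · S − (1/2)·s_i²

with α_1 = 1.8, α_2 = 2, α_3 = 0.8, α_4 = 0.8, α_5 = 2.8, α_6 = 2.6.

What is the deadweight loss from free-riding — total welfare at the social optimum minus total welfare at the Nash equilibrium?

244.84

Village i's FOC: ∂u_i/∂s_i = α_i − s_i = 0, so s_i* = α_i.
NE contributions = (1.8, 2, 0.8, 0.8, 2.8, 2.6); S = 10.8.
W^NE = (Σα)·S − ½Σα_i² = 10.8² − ½·23.12 = 105.08.
Planner sets s_i = Σα_j = 10.8 for every i, so S^SO = 6·10.8 = 64.8.
W^SO = (Σα)·S^SO − ½·6·(Σα)² = (6/2)·10.8² = 349.92.
Deadweight loss = W^SO − W^NE = 244.84.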